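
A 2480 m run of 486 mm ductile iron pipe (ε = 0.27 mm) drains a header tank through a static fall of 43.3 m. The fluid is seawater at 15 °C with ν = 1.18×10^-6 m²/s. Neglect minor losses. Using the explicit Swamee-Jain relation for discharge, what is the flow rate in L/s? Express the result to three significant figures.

Swamee-Jain (Type II): Q = -0.965·√(gD⁵h_f/L)·ln[ε/(3.7D) + √(3.17ν²L/(gD³h_f))]
√(gD⁵h_f/L) = √(9.81·0.486⁵·43.3/2480) = 0.06815
ε/(3.7D) = 1.50×10^-4; √(3.17ν²L/(gD³h_f)) = 1.50×10^-5
Q = -0.965·0.06815·ln(1.651×10^-4) = 0.5727 m³/s
Check: V = 3.09 m/s, Re = 1.27×10^6, f = 0.01756, h_f = 43.5 m ≈ 43.3 m ✓

Q ≈ 573 L/s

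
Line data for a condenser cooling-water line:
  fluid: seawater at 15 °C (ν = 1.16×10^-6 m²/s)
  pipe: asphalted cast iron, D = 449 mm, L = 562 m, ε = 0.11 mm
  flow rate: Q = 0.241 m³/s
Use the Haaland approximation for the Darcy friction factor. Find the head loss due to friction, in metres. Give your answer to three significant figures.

V = 4Q/(πD²) = 4·0.241/(π·0.449²) = 1.522 m/s
Re = VD/ν = 1.522·0.449/1.16×10^-6 = 5.89×10^5 → turbulent
ε/D = 0.11/449 = 2.45×10^-4
Haaland: f = 0.01552
h_f = f(L/D)V²/(2g) = 0.01552·(562/0.449)·1.522²/(2·9.81) = 2.293 m

h_f ≈ 2.29 m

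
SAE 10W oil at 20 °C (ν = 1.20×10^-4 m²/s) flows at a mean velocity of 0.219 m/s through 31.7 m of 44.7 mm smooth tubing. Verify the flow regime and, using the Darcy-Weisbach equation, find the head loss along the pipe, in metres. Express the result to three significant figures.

h_f ≈ 1.36 m

Re = VD/ν = 0.219·0.04470/1.20×10^-4 = 81.6 → laminar (Re < 2300)
f = 64/Re = 0.7845
h_f = f(L/D)V²/(2g) = 0.7845·(31.7/0.04470)·0.219²/(2·9.81) = 1.360 m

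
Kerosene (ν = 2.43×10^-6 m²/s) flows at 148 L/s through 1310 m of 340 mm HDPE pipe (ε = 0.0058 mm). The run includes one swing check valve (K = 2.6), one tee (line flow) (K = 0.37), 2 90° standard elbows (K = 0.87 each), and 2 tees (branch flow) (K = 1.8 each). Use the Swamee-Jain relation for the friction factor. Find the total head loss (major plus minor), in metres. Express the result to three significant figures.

H_L ≈ 9.12 m

V = 4Q/(πD²) = 1.630 m/s; V²/2g = 0.1354 m
Re = 2.28×10^5, ε/D = 1.71×10^-5 → f = 0.01531 (Swamee-Jain)
Major: h_f = f(L/D)·V²/2g = 0.01531·3853·0.1354 = 7.990 m
Minor: ΣK = 8.31; h_m = ΣK·V²/2g = 1.125 m
Total H_L = 7.990 + 1.125 = 9.115 m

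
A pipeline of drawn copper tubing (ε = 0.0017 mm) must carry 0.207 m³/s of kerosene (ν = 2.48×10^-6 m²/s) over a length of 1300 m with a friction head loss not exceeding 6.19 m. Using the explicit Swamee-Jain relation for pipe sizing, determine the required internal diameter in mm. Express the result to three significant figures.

D ≈ 412 mm

Swamee-Jain (Type III): D = 0.66·[ε^1.25·(LQ²/(gh_f))^4.75 + ν·Q^9.4·(L/(gh_f))^5.2]^0.04
LQ²/(gh_f) = 0.9173; L/(gh_f) = 21.41
Term 1 = ε^1.25·(…)^4.75 = 4.07×10^-8; Term 2 = ν·Q^9.4·(…)^5.2 = 7.65×10^-6
D = 0.66·(4.07×10^-8 + 7.65×10^-6)^0.04 = 0.4121 m = 412 mm
Check: V = 1.55 m/s, Re = 2.58×10^5, f = 0.01483, h_f = 5.75 m ≈ 6.19 m ✓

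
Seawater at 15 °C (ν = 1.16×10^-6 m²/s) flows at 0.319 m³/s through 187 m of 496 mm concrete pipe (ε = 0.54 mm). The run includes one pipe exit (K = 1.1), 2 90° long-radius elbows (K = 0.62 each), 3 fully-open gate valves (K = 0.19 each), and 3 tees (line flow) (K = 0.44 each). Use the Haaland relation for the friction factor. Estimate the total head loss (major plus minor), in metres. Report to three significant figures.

V = 4Q/(πD²) = 1.651 m/s; V²/2g = 0.1389 m
Re = 7.06×10^5, ε/D = 0.00109 → f = 0.02044 (Haaland)
Major: h_f = f(L/D)·V²/2g = 0.02044·377.0·0.1389 = 1.071 m
Minor: ΣK = 4.23; h_m = ΣK·V²/2g = 0.5876 m
Total H_L = 1.071 + 0.5876 = 1.658 m

H_L ≈ 1.66 m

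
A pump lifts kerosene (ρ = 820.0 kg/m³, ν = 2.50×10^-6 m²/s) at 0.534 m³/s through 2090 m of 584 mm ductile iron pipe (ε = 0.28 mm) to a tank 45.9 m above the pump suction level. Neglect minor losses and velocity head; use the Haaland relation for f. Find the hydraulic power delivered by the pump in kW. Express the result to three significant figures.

V = 4Q/(πD²) = 1.994 m/s; Re = 4.66×10^5; ε/D = 4.79×10^-4; f = 0.01750
h_f = f(L/D)V²/2g = 12.69 m
Total head H = z + h_f = 45.9 + 12.69 = 58.59 m
P_hyd = ρgQH = 820.0·9.81·0.534·58.59 = 251.7 kW

P_hyd ≈ 252 kW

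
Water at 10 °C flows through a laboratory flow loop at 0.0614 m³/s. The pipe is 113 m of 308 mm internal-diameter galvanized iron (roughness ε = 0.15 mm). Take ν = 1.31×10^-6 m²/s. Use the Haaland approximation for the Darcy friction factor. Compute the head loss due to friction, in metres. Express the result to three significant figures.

V = 4Q/(πD²) = 4·0.0614/(π·0.308²) = 0.8241 m/s
Re = VD/ν = 0.8241·0.308/1.31×10^-6 = 1.94×10^5 → turbulent
ε/D = 0.15/308 = 4.87×10^-4
Haaland: f = 0.01862
h_f = f(L/D)V²/(2g) = 0.01862·(113/0.308)·0.8241²/(2·9.81) = 0.2365 m

h_f ≈ 0.236 m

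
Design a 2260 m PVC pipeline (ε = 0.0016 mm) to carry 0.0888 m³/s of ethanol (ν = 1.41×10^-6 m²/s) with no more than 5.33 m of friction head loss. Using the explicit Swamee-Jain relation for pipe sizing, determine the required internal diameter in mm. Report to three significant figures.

D ≈ 339 mm

Swamee-Jain (Type III): D = 0.66·[ε^1.25·(LQ²/(gh_f))^4.75 + ν·Q^9.4·(L/(gh_f))^5.2]^0.04
LQ²/(gh_f) = 0.3408; L/(gh_f) = 43.22
Term 1 = ε^1.25·(…)^4.75 = 3.43×10^-10; Term 2 = ν·Q^9.4·(…)^5.2 = 5.89×10^-8
D = 0.66·(3.43×10^-10 + 5.89×10^-8)^0.04 = 0.3392 m = 339 mm
Check: V = 0.983 m/s, Re = 2.36×10^5, f = 0.01509, h_f = 4.95 m ≈ 5.33 m ✓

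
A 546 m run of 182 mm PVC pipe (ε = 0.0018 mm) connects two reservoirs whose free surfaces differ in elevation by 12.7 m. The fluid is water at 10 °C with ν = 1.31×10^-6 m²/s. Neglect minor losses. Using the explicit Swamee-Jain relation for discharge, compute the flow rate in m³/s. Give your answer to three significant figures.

Q ≈ 0.0627 m³/s

Swamee-Jain (Type II): Q = -0.965·√(gD⁵h_f/L)·ln[ε/(3.7D) + √(3.17ν²L/(gD³h_f))]
√(gD⁵h_f/L) = √(9.81·0.182⁵·12.7/546) = 0.006750
ε/(3.7D) = 2.67×10^-6; √(3.17ν²L/(gD³h_f)) = 6.29×10^-5
Q = -0.965·0.006750·ln(6.556×10^-5) = 0.06275 m³/s
Check: V = 2.41 m/s, Re = 3.35×10^5, f = 0.01421, h_f = 12.6 m ≈ 12.7 m ✓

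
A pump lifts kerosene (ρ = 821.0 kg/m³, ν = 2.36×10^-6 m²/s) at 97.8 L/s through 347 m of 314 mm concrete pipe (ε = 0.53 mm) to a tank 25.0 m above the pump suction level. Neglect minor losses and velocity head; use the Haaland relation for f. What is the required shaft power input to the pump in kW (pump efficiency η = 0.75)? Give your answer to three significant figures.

V = 4Q/(πD²) = 1.263 m/s; Re = 1.68×10^5; ε/D = 0.00169; f = 0.02348
h_f = f(L/D)V²/2g = 2.109 m
Total head H = z + h_f = 25.0 + 2.109 = 27.11 m
P_hyd = ρgQH = 821.0·9.81·0.0978·27.11 = 21.35 kW
P_shaft = P_hyd/η = 21.35/0.75 = 28.47 kW

P_shaft ≈ 28.5 kW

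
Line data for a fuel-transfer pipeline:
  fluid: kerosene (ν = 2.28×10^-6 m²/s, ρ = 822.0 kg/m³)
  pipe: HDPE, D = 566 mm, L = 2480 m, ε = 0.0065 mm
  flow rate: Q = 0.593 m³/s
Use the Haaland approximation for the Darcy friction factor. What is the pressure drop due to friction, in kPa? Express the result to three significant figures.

Δp ≈ 129 kPa

V = 4Q/(πD²) = 4·0.593/(π·0.566²) = 2.357 m/s
Re = VD/ν = 2.357·0.566/2.28×10^-6 = 5.85×10^5 → turbulent
ε/D = 0.0065/566 = 1.15×10^-5
Haaland: f = 0.01285
h_f = f(L/D)V²/(2g) = 0.01285·(2480/0.566)·2.357²/(2·9.81) = 15.94 m
Δp = ρg·h_f = 822.0·9.81·15.94 = 128.5 kPa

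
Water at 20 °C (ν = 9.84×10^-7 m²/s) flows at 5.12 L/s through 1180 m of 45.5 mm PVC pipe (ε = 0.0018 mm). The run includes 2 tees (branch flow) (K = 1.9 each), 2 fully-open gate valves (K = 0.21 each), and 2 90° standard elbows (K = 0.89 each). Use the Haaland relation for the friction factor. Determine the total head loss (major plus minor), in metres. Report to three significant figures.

V = 4Q/(πD²) = 3.149 m/s; V²/2g = 0.5054 m
Re = 1.46×10^5, ε/D = 3.96×10^-5 → f = 0.01671 (Haaland)
Major: h_f = f(L/D)·V²/2g = 0.01671·25934·0.5054 = 219.0 m
Minor: ΣK = 6.00; h_m = ΣK·V²/2g = 3.032 m
Total H_L = 219.0 + 3.032 = 222.1 m

H_L ≈ 222 m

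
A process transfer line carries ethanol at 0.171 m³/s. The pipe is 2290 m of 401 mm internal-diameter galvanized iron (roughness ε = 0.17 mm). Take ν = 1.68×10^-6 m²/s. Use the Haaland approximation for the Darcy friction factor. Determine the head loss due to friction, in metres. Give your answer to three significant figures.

h_f ≈ 9.35 m

V = 4Q/(πD²) = 4·0.171/(π·0.401²) = 1.354 m/s
Re = VD/ν = 1.354·0.401/1.68×10^-6 = 3.23×10^5 → turbulent
ε/D = 0.17/401 = 4.24×10^-4
Haaland: f = 0.01752
h_f = f(L/D)V²/(2g) = 0.01752·(2290/0.401)·1.354²/(2·9.81) = 9.351 m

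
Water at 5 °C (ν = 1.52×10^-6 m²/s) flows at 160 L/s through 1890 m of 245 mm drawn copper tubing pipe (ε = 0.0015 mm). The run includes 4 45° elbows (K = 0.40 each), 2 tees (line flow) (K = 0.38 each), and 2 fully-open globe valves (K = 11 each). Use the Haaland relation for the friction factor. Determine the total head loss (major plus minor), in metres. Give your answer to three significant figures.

V = 4Q/(πD²) = 3.394 m/s; V²/2g = 0.5871 m
Re = 5.47×10^5, ε/D = 6.12×10^-6 → f = 0.01293 (Haaland)
Major: h_f = f(L/D)·V²/2g = 0.01293·7714·0.5871 = 58.55 m
Minor: ΣK = 24.4; h_m = ΣK·V²/2g = 14.30 m
Total H_L = 58.55 + 14.30 = 72.85 m

H_L ≈ 72.8 m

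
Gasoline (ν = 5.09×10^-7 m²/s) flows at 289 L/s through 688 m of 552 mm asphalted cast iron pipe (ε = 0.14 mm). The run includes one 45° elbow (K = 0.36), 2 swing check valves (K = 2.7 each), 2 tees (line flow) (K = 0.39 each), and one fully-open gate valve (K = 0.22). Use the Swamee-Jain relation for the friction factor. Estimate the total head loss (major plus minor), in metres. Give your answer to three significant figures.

V = 4Q/(πD²) = 1.208 m/s; V²/2g = 0.07433 m
Re = 1.31×10^6, ε/D = 2.54×10^-4 → f = 0.01514 (Swamee-Jain)
Major: h_f = f(L/D)·V²/2g = 0.01514·1246·0.07433 = 1.403 m
Minor: ΣK = 6.76; h_m = ΣK·V²/2g = 0.5025 m
Total H_L = 1.403 + 0.5025 = 1.905 m

H_L ≈ 1.91 m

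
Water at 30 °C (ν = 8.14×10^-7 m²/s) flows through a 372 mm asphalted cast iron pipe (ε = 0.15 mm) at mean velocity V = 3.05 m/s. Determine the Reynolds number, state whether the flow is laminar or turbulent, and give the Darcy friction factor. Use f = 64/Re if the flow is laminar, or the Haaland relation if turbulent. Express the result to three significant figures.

Re ≈ 1.39×10^6; turbulent; f ≈ 0.0163

Re = VD/ν = 3.050·0.372/8.14×10^-7 = 1.39×10^6
Re > 4000 → turbulent; ε/D = 4.03×10^-4
Haaland: f = 0.01633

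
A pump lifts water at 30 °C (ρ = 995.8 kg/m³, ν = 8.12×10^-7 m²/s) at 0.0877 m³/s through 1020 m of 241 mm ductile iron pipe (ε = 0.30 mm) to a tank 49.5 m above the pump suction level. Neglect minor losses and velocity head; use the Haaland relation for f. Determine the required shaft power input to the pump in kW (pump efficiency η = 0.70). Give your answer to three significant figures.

V = 4Q/(πD²) = 1.923 m/s; Re = 5.71×10^5; ε/D = 0.00124; f = 0.02116
h_f = f(L/D)V²/2g = 16.87 m
Total head H = z + h_f = 49.5 + 16.87 = 66.37 m
P_hyd = ρgQH = 995.8·9.81·0.0877·66.37 = 56.86 kW
P_shaft = P_hyd/η = 56.86/0.70 = 81.23 kW

P_shaft ≈ 81.2 kW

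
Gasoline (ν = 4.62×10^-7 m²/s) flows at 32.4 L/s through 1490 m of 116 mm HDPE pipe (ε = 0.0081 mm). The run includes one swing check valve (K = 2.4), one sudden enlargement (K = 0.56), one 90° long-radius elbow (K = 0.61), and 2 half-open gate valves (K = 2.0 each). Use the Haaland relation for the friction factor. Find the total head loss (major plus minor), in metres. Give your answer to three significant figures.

H_L ≈ 84.9 m

V = 4Q/(πD²) = 3.066 m/s; V²/2g = 0.4790 m
Re = 7.70×10^5, ε/D = 6.98×10^-5 → f = 0.01321 (Haaland)
Major: h_f = f(L/D)·V²/2g = 0.01321·12845·0.4790 = 81.29 m
Minor: ΣK = 7.57; h_m = ΣK·V²/2g = 3.626 m
Total H_L = 81.29 + 3.626 = 84.91 m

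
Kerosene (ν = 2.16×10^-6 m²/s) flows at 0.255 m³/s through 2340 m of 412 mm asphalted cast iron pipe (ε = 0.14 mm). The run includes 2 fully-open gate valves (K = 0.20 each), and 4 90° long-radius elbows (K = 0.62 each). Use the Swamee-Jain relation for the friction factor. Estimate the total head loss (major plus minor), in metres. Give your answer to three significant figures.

V = 4Q/(πD²) = 1.913 m/s; V²/2g = 0.1865 m
Re = 3.65×10^5, ε/D = 3.40×10^-4 → f = 0.01706 (Swamee-Jain)
Major: h_f = f(L/D)·V²/2g = 0.01706·5680·0.1865 = 18.07 m
Minor: ΣK = 2.88; h_m = ΣK·V²/2g = 0.5370 m
Total H_L = 18.07 + 0.5370 = 18.60 m

H_L ≈ 18.6 m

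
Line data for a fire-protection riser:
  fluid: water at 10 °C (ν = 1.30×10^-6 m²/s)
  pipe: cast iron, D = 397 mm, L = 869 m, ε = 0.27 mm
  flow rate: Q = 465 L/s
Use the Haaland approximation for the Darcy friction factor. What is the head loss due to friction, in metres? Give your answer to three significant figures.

V = 4Q/(πD²) = 4·0.465/(π·0.397²) = 3.756 m/s
Re = VD/ν = 3.756·0.397/1.30×10^-6 = 1.15×10^6 → turbulent
ε/D = 0.27/397 = 6.80×10^-4
Haaland: f = 0.01826
h_f = f(L/D)V²/(2g) = 0.01826·(869/0.397)·3.756²/(2·9.81) = 28.75 m

h_f ≈ 28.7 m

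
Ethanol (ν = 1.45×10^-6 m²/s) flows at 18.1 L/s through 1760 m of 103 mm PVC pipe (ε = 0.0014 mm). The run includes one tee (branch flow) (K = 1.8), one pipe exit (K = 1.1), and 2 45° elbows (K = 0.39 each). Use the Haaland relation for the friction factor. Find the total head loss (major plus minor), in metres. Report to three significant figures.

V = 4Q/(πD²) = 2.172 m/s; V²/2g = 0.2405 m
Re = 1.54×10^5, ε/D = 1.36×10^-5 → f = 0.01638 (Haaland)
Major: h_f = f(L/D)·V²/2g = 0.01638·17087·0.2405 = 67.32 m
Minor: ΣK = 3.68; h_m = ΣK·V²/2g = 0.8851 m
Total H_L = 67.32 + 0.8851 = 68.21 m

H_L ≈ 68.2 m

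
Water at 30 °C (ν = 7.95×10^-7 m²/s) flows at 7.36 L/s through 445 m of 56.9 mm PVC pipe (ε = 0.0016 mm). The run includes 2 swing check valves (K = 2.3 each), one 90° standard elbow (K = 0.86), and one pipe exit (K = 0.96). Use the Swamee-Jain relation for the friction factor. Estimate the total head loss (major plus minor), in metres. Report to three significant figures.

H_L ≈ 55.1 m

V = 4Q/(πD²) = 2.894 m/s; V²/2g = 0.4270 m
Re = 2.07×10^5, ε/D = 2.81×10^-5 → f = 0.01569 (Swamee-Jain)
Major: h_f = f(L/D)·V²/2g = 0.01569·7821·0.4270 = 52.39 m
Minor: ΣK = 6.42; h_m = ΣK·V²/2g = 2.741 m
Total H_L = 52.39 + 2.741 = 55.13 m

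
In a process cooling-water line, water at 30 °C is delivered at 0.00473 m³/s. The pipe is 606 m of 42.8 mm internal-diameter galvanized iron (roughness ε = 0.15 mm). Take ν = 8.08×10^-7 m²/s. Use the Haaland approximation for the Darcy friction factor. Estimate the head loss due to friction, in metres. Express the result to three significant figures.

V = 4Q/(πD²) = 4·0.00473/(π·0.0428²) = 3.288 m/s
Re = VD/ν = 3.288·0.0428/8.08×10^-7 = 1.74×10^5 → turbulent
ε/D = 0.15/42.8 = 0.00350
Haaland: f = 0.02802
h_f = f(L/D)V²/(2g) = 0.02802·(606/0.0428)·3.288²/(2·9.81) = 218.6 m

h_f ≈ 219 m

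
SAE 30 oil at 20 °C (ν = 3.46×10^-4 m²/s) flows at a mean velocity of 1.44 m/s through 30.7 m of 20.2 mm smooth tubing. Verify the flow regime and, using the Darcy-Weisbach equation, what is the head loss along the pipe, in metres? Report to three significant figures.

Re = VD/ν = 1.44·0.02020/3.46×10^-4 = 84.1 → laminar (Re < 2300)
f = 64/Re = 0.7613
h_f = f(L/D)V²/(2g) = 0.7613·(30.7/0.02020)·1.44²/(2·9.81) = 122.3 m

h_f ≈ 122 m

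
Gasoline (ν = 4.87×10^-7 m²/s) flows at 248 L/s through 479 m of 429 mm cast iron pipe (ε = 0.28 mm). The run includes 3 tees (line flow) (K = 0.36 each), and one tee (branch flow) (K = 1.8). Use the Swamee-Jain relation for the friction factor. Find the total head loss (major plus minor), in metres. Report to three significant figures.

H_L ≈ 3.46 m

V = 4Q/(πD²) = 1.716 m/s; V²/2g = 0.1500 m
Re = 1.51×10^6, ε/D = 6.53×10^-4 → f = 0.01810 (Swamee-Jain)
Major: h_f = f(L/D)·V²/2g = 0.01810·1117·0.1500 = 3.032 m
Minor: ΣK = 2.88; h_m = ΣK·V²/2g = 0.4321 m
Total H_L = 3.032 + 0.4321 = 3.464 m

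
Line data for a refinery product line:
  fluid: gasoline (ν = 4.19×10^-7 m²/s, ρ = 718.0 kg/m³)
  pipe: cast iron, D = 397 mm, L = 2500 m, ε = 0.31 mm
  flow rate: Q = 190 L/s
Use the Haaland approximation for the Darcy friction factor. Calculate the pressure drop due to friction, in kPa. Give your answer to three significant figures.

Δp ≈ 99.9 kPa

V = 4Q/(πD²) = 4·0.190/(π·0.397²) = 1.535 m/s
Re = VD/ν = 1.535·0.397/4.19×10^-7 = 1.45×10^6 → turbulent
ε/D = 0.31/397 = 7.81×10^-4
Haaland: f = 0.01876
h_f = f(L/D)V²/(2g) = 0.01876·(2500/0.397)·1.535²/(2·9.81) = 14.19 m
Δp = ρg·h_f = 718.0·9.81·14.19 = 99.93 kPa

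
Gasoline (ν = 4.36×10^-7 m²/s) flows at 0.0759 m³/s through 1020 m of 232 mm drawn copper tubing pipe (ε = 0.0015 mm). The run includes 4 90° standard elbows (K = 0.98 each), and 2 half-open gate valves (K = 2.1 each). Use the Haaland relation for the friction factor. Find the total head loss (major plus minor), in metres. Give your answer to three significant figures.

V = 4Q/(πD²) = 1.795 m/s; V²/2g = 0.1643 m
Re = 9.55×10^5, ε/D = 6.47×10^-6 → f = 0.01179 (Haaland)
Major: h_f = f(L/D)·V²/2g = 0.01179·4397·0.1643 = 8.513 m
Minor: ΣK = 8.12; h_m = ΣK·V²/2g = 1.334 m
Total H_L = 8.513 + 1.334 = 9.847 m

H_L ≈ 9.85 m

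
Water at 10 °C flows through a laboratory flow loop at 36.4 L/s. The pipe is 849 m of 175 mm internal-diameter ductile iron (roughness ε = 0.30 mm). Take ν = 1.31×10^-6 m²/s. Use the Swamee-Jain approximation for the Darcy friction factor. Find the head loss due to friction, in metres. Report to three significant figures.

h_f ≈ 13.4 m

V = 4Q/(πD²) = 4·0.0364/(π·0.175²) = 1.513 m/s
Re = VD/ν = 1.513·0.175/1.31×10^-6 = 2.02×10^5 → turbulent
ε/D = 0.30/175 = 0.00171
Swamee-Jain: f = 0.02364
h_f = f(L/D)V²/(2g) = 0.02364·(849/0.175)·1.513²/(2·9.81) = 13.39 m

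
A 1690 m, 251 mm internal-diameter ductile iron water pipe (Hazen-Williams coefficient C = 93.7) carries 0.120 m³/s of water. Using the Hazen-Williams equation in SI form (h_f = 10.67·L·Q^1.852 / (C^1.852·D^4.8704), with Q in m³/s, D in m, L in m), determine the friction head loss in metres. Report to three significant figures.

h_f ≈ 66.5 m

h_f = 10.67·1690·0.120^1.852 / (93.7^1.852·0.251^4.8704) = 66.51 m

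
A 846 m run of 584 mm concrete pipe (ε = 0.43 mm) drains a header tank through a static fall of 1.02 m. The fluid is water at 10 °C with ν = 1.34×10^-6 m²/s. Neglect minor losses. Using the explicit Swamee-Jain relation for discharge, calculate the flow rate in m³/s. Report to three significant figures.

Q ≈ 0.227 m³/s

Swamee-Jain (Type II): Q = -0.965·√(gD⁵h_f/L)·ln[ε/(3.7D) + √(3.17ν²L/(gD³h_f))]
√(gD⁵h_f/L) = √(9.81·0.584⁵·1.02/846) = 0.02835
ε/(3.7D) = 1.99×10^-4; √(3.17ν²L/(gD³h_f)) = 4.92×10^-5
Q = -0.965·0.02835·ln(2.482×10^-4) = 0.2271 m³/s
Check: V = 0.848 m/s, Re = 3.69×10^5, f = 0.01936, h_f = 1.03 m ≈ 1.02 m ✓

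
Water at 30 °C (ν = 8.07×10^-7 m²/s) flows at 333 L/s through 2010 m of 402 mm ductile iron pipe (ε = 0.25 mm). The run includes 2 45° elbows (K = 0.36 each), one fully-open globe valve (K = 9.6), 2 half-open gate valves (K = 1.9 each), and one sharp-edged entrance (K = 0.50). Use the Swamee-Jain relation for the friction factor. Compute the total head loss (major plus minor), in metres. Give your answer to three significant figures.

H_L ≈ 36.6 m

V = 4Q/(πD²) = 2.624 m/s; V²/2g = 0.3508 m
Re = 1.31×10^6, ε/D = 6.22×10^-4 → f = 0.01797 (Swamee-Jain)
Major: h_f = f(L/D)·V²/2g = 0.01797·5000·0.3508 = 31.51 m
Minor: ΣK = 14.6; h_m = ΣK·V²/2g = 5.129 m
Total H_L = 31.51 + 5.129 = 36.64 m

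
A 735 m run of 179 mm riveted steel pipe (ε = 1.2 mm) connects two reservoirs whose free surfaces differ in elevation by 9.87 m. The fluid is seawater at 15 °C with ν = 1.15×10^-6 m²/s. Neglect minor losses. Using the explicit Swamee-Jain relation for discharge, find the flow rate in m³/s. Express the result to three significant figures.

Q ≈ 0.0298 m³/s

Swamee-Jain (Type II): Q = -0.965·√(gD⁵h_f/L)·ln[ε/(3.7D) + √(3.17ν²L/(gD³h_f))]
√(gD⁵h_f/L) = √(9.81·0.179⁵·9.87/735) = 0.004920
ε/(3.7D) = 0.00181; √(3.17ν²L/(gD³h_f)) = 7.45×10^-5
Q = -0.965·0.004920·ln(0.001886) = 0.02978 m³/s
Check: V = 1.18 m/s, Re = 1.84×10^5, f = 0.03385, h_f = 9.93 m ≈ 9.87 m ✓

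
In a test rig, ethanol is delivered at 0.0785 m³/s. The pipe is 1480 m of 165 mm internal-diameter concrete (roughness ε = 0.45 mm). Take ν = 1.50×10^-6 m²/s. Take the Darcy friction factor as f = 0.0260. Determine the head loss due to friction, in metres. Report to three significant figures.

V = 4Q/(πD²) = 4·0.0785/(π·0.165²) = 3.671 m/s
h_f = f(L/D)V²/(2g) = 0.02600·(1480/0.165)·3.671²/(2·9.81) = 160.2 m

h_f ≈ 160 m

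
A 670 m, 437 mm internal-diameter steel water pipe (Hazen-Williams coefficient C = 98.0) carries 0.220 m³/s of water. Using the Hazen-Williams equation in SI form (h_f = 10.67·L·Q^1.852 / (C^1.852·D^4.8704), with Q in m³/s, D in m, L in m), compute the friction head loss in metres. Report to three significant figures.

h_f = 10.67·670·0.220^1.852 / (98.0^1.852·0.437^4.8704) = 5.008 m

h_f ≈ 5.01 m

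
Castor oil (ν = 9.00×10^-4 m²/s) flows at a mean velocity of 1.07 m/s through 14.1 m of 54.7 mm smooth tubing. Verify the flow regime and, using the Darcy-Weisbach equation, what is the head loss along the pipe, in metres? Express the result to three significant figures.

h_f ≈ 14.8 m

Re = VD/ν = 1.07·0.05470/9.00×10^-4 = 65.0 → laminar (Re < 2300)
f = 64/Re = 0.9841
h_f = f(L/D)V²/(2g) = 0.9841·(14.1/0.05470)·1.07²/(2·9.81) = 14.80 m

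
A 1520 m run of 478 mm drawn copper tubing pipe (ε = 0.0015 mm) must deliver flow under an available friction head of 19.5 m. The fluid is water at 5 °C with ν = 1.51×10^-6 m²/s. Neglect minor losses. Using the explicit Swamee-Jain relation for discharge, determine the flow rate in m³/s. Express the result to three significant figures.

Swamee-Jain (Type II): Q = -0.965·√(gD⁵h_f/L)·ln[ε/(3.7D) + √(3.17ν²L/(gD³h_f))]
√(gD⁵h_f/L) = √(9.81·0.478⁵·19.5/1520) = 0.05604
ε/(3.7D) = 8.48×10^-7; √(3.17ν²L/(gD³h_f)) = 2.29×10^-5
Q = -0.965·0.05604·ln(2.378×10^-5) = 0.5758 m³/s
Check: V = 3.21 m/s, Re = 1.02×10^6, f = 0.01166, h_f = 19.4 m ≈ 19.5 m ✓

Q ≈ 0.576 m³/s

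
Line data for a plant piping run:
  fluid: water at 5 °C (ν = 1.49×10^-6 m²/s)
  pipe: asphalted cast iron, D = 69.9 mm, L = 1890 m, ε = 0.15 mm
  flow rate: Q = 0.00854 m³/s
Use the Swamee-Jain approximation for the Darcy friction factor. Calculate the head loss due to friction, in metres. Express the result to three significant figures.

h_f ≈ 175 m

V = 4Q/(πD²) = 4·0.00854/(π·0.0699²) = 2.225 m/s
Re = VD/ν = 2.225·0.0699/1.49×10^-6 = 1.04×10^5 → turbulent
ε/D = 0.15/69.9 = 0.00215
Swamee-Jain: f = 0.02564
h_f = f(L/D)V²/(2g) = 0.02564·(1890/0.0699)·2.225²/(2·9.81) = 175.0 m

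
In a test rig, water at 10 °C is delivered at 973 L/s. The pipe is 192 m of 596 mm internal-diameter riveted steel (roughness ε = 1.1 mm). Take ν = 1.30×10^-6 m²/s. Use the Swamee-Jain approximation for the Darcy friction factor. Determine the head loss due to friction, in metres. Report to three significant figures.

h_f ≈ 4.62 m

V = 4Q/(πD²) = 4·0.973/(π·0.596²) = 3.488 m/s
Re = VD/ν = 3.488·0.596/1.30×10^-6 = 1.60×10^6 → turbulent
ε/D = 1.1/596 = 0.00185
Swamee-Jain: f = 0.02311
h_f = f(L/D)V²/(2g) = 0.02311·(192/0.596)·3.488²/(2·9.81) = 4.615 m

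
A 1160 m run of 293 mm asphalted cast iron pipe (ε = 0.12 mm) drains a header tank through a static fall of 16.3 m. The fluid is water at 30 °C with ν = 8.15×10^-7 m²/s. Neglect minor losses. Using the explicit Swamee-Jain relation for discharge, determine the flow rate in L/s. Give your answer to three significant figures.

Q ≈ 148 L/s

Swamee-Jain (Type II): Q = -0.965·√(gD⁵h_f/L)·ln[ε/(3.7D) + √(3.17ν²L/(gD³h_f))]
√(gD⁵h_f/L) = √(9.81·0.293⁵·16.3/1160) = 0.01725
ε/(3.7D) = 1.11×10^-4; √(3.17ν²L/(gD³h_f)) = 2.46×10^-5
Q = -0.965·0.01725·ln(1.353×10^-4) = 0.1483 m³/s
Check: V = 2.20 m/s, Re = 7.91×10^5, f = 0.01680, h_f = 16.4 m ≈ 16.3 m ✓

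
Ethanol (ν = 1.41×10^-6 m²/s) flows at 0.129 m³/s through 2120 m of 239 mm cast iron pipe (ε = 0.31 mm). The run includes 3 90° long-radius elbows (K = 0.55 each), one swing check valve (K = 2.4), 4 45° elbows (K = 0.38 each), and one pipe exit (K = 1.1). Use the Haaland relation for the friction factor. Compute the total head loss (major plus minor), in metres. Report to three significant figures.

V = 4Q/(πD²) = 2.875 m/s; V²/2g = 0.4214 m
Re = 4.87×10^5, ε/D = 0.00130 → f = 0.02143 (Haaland)
Major: h_f = f(L/D)·V²/2g = 0.02143·8870·0.4214 = 80.10 m
Minor: ΣK = 6.67; h_m = ΣK·V²/2g = 2.811 m
Total H_L = 80.10 + 2.811 = 82.91 m

H_L ≈ 82.9 m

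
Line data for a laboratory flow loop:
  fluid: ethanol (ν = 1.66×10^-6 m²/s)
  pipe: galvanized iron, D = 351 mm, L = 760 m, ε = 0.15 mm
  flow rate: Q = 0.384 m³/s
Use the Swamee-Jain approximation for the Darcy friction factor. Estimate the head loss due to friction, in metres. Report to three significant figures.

h_f ≈ 29.4 m

V = 4Q/(πD²) = 4·0.384/(π·0.351²) = 3.969 m/s
Re = VD/ν = 3.969·0.351/1.66×10^-6 = 8.39×10^5 → turbulent
ε/D = 0.15/351 = 4.27×10^-4
Swamee-Jain: f = 0.01689
h_f = f(L/D)V²/(2g) = 0.01689·(760/0.351)·3.969²/(2·9.81) = 29.36 m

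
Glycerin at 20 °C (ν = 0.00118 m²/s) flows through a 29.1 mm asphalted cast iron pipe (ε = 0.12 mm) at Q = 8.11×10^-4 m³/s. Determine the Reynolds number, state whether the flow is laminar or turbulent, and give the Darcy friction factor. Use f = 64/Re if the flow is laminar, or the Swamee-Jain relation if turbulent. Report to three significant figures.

Re ≈ 30.1; laminar; f = 64/Re ≈ 2.13

V = 4Q/(πD²) = 1.219 m/s
Re = VD/ν = 1.219·0.0291/0.00118 = 30.1
Re < 2300 → laminar → f = 64/Re = 2.128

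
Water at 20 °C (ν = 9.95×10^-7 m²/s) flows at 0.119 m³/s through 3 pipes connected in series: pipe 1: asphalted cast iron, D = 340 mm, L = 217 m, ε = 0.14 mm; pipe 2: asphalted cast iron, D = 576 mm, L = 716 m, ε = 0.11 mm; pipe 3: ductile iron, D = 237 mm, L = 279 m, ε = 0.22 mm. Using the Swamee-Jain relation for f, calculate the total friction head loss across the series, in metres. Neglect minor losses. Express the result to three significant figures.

Pipe 1: V = 1.311 m/s, Re = 4.48×10^5, ε/D = 4.12×10^-4, f = 0.01731, h_1 = f(L/D)V²/2g = 0.9673 m
Pipe 2: V = 0.4567 m/s, Re = 2.64×10^5, ε/D = 1.91×10^-4, f = 0.01648, h_2 = f(L/D)V²/2g = 0.2177 m
Pipe 3: V = 2.697 m/s, Re = 6.43×10^5, ε/D = 9.28×10^-4, f = 0.01989, h_3 = f(L/D)V²/2g = 8.684 m
Series → Q common, losses add: H = Σh = 9.869 m

H ≈ 9.87 m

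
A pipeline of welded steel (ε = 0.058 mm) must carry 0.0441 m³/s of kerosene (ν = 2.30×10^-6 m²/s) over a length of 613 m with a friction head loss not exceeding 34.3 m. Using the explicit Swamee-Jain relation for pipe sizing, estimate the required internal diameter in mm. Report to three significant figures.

Swamee-Jain (Type III): D = 0.66·[ε^1.25·(LQ²/(gh_f))^4.75 + ν·Q^9.4·(L/(gh_f))^5.2]^0.04
LQ²/(gh_f) = 0.003543; L/(gh_f) = 1.822
Term 1 = ε^1.25·(…)^4.75 = 1.16×10^-17; Term 2 = ν·Q^9.4·(…)^5.2 = 9.42×10^-18
D = 0.66·(1.16×10^-17 + 9.42×10^-18)^0.04 = 0.1420 m = 142 mm
Check: V = 2.78 m/s, Re = 1.72×10^5, f = 0.01872, h_f = 31.9 m ≈ 34.3 m ✓

D ≈ 142 mm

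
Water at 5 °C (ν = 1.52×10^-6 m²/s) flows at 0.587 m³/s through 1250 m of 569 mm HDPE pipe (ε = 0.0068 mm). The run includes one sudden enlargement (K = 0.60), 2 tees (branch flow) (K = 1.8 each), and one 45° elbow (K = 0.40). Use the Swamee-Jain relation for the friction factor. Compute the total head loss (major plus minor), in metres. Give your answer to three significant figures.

V = 4Q/(πD²) = 2.308 m/s; V²/2g = 0.2716 m
Re = 8.64×10^5, ε/D = 1.20×10^-5 → f = 0.01217 (Swamee-Jain)
Major: h_f = f(L/D)·V²/2g = 0.01217·2197·0.2716 = 7.259 m
Minor: ΣK = 4.60; h_m = ΣK·V²/2g = 1.249 m
Total H_L = 7.259 + 1.249 = 8.508 m

H_L ≈ 8.51 m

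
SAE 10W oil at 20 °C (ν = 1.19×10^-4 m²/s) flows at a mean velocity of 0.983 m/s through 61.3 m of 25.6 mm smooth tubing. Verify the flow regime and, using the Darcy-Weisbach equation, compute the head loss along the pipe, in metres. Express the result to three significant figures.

Re = VD/ν = 0.983·0.02560/1.19×10^-4 = 211 → laminar (Re < 2300)
f = 64/Re = 0.3026
h_f = f(L/D)V²/(2g) = 0.3026·(61.3/0.02560)·0.983²/(2·9.81) = 35.69 m

h_f ≈ 35.7 m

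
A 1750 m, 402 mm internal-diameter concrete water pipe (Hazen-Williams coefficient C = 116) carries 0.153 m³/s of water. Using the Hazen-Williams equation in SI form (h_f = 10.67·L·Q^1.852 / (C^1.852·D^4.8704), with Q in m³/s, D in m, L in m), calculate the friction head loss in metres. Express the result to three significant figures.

h_f = 10.67·1750·0.153^1.852 / (116^1.852·0.402^4.8704) = 7.336 m

h_f ≈ 7.34 m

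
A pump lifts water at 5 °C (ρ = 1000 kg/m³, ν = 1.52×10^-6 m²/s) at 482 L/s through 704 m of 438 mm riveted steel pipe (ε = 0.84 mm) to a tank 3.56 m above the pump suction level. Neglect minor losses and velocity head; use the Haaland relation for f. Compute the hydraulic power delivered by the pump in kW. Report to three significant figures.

V = 4Q/(πD²) = 3.199 m/s; Re = 9.22×10^5; ε/D = 0.00192; f = 0.02339
h_f = f(L/D)V²/2g = 19.61 m
Total head H = z + h_f = 3.56 + 19.61 = 23.17 m
P_hyd = ρgQH = 1000·9.81·0.482·23.17 = 109.5 kW

P_hyd ≈ 110 kW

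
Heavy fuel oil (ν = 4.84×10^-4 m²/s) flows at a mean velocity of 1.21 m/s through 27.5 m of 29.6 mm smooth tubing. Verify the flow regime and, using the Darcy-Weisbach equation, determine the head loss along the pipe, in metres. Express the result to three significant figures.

h_f ≈ 60.0 m

Re = VD/ν = 1.21·0.02960/4.84×10^-4 = 74.0 → laminar (Re < 2300)
f = 64/Re = 0.8649
h_f = f(L/D)V²/(2g) = 0.8649·(27.5/0.02960)·1.21²/(2·9.81) = 59.96 m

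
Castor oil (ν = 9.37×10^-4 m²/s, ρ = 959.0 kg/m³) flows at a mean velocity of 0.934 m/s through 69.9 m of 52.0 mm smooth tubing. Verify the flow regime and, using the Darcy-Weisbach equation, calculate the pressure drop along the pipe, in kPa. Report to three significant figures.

Δp ≈ 694 kPa

Re = VD/ν = 0.934·0.05200/9.37×10^-4 = 51.8 → laminar (Re < 2300)
f = 64/Re = 1.235
h_f = f(L/D)V²/(2g) = 1.235·(69.9/0.05200)·0.934²/(2·9.81) = 73.80 m
Δp = ρg·h_f = 959.0·9.81·73.80 = 694.3 kPa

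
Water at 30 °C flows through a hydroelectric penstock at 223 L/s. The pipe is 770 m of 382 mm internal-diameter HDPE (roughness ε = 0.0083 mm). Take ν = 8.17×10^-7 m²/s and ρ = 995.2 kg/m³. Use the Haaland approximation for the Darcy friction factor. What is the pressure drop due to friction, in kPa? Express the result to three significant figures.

V = 4Q/(πD²) = 4·0.223/(π·0.382²) = 1.946 m/s
Re = VD/ν = 1.946·0.382/8.17×10^-7 = 9.10×10^5 → turbulent
ε/D = 0.0083/382 = 2.17×10^-5
Haaland: f = 0.01216
h_f = f(L/D)V²/(2g) = 0.01216·(770/0.382)·1.946²/(2·9.81) = 4.728 m
Δp = ρg·h_f = 995.2·9.81·4.728 = 46.16 kPa

Δp ≈ 46.2 kPa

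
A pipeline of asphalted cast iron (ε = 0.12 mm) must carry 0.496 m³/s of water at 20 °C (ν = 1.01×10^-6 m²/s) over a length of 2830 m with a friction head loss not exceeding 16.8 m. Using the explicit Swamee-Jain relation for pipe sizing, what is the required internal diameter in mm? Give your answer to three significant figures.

Swamee-Jain (Type III): D = 0.66·[ε^1.25·(LQ²/(gh_f))^4.75 + ν·Q^9.4·(L/(gh_f))^5.2]^0.04
LQ²/(gh_f) = 4.224; L/(gh_f) = 17.17
Term 1 = ε^1.25·(…)^4.75 = 0.0118; Term 2 = ν·Q^9.4·(…)^5.2 = 0.00365
D = 0.66·(0.0118 + 0.00365)^0.04 = 0.5586 m = 559 mm
Check: V = 2.02 m/s, Re = 1.12×10^6, f = 0.01484, h_f = 15.7 m ≈ 16.8 m ✓

D ≈ 559 mm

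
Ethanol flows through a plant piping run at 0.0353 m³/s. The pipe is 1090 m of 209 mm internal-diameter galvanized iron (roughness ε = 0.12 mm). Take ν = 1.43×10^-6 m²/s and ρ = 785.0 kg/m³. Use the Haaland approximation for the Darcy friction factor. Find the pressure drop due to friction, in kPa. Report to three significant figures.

Δp ≈ 42.3 kPa

V = 4Q/(πD²) = 4·0.0353/(π·0.209²) = 1.029 m/s
Re = VD/ν = 1.029·0.209/1.43×10^-6 = 1.50×10^5 → turbulent
ε/D = 0.12/209 = 5.74×10^-4
Haaland: f = 0.01950
h_f = f(L/D)V²/(2g) = 0.01950·(1090/0.209)·1.029²/(2·9.81) = 5.487 m
Δp = ρg·h_f = 785.0·9.81·5.487 = 42.25 kPa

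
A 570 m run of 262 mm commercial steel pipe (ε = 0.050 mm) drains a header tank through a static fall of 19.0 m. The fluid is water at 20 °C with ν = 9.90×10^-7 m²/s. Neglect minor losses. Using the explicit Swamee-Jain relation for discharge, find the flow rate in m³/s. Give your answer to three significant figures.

Swamee-Jain (Type II): Q = -0.965·√(gD⁵h_f/L)·ln[ε/(3.7D) + √(3.17ν²L/(gD³h_f))]
√(gD⁵h_f/L) = √(9.81·0.262⁵·19.0/570) = 0.02009
ε/(3.7D) = 5.16×10^-5; √(3.17ν²L/(gD³h_f)) = 2.30×10^-5
Q = -0.965·0.02009·ln(7.456×10^-5) = 0.1843 m³/s
Check: V = 3.42 m/s, Re = 9.05×10^5, f = 0.01476, h_f = 19.1 m ≈ 19.0 m ✓

Q ≈ 0.184 m³/s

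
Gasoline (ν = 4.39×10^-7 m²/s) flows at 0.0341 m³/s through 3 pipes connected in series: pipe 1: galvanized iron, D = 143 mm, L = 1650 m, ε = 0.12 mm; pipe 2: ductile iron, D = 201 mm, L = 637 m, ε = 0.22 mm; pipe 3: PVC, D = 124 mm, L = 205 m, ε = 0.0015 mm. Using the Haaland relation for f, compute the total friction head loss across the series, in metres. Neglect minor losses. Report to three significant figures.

H ≈ 63.2 m

Pipe 1: V = 2.123 m/s, Re = 6.92×10^5, ε/D = 8.39×10^-4, f = 0.01929, h_1 = f(L/D)V²/2g = 51.15 m
Pipe 2: V = 1.075 m/s, Re = 4.92×10^5, ε/D = 0.00109, f = 0.02061, h_2 = f(L/D)V²/2g = 3.845 m
Pipe 3: V = 2.824 m/s, Re = 7.98×10^5, ε/D = 1.21×10^-5, f = 0.01223, h_3 = f(L/D)V²/2g = 8.216 m
Series → Q common, losses add: H = Σh = 63.21 m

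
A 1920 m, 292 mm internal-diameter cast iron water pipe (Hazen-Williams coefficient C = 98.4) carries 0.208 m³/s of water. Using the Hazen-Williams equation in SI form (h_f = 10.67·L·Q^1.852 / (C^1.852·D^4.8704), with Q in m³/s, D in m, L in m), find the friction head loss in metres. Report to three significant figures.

h_f ≈ 91.5 m

h_f = 10.67·1920·0.208^1.852 / (98.4^1.852·0.292^4.8704) = 91.47 m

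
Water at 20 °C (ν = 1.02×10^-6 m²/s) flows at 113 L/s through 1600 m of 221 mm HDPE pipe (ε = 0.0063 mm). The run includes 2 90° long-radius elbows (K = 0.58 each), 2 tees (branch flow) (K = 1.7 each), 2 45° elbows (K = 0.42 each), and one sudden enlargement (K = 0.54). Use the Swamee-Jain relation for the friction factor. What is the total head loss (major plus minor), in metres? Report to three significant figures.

V = 4Q/(πD²) = 2.946 m/s; V²/2g = 0.4423 m
Re = 6.38×10^5, ε/D = 2.85×10^-5 → f = 0.01305 (Swamee-Jain)
Major: h_f = f(L/D)·V²/2g = 0.01305·7240·0.4423 = 41.78 m
Minor: ΣK = 5.94; h_m = ΣK·V²/2g = 2.627 m
Total H_L = 41.78 + 2.627 = 44.40 m

H_L ≈ 44.4 m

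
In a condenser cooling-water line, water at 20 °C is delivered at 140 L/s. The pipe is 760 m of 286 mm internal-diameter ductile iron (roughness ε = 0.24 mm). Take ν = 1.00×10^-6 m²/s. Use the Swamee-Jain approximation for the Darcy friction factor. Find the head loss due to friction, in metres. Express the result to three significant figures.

V = 4Q/(πD²) = 4·0.140/(π·0.286²) = 2.179 m/s
Re = VD/ν = 2.179·0.286/1.00×10^-6 = 6.23×10^5 → turbulent
ε/D = 0.24/286 = 8.39×10^-4
Swamee-Jain: f = 0.01948
h_f = f(L/D)V²/(2g) = 0.01948·(760/0.286)·2.179²/(2·9.81) = 12.53 m

h_f ≈ 12.5 m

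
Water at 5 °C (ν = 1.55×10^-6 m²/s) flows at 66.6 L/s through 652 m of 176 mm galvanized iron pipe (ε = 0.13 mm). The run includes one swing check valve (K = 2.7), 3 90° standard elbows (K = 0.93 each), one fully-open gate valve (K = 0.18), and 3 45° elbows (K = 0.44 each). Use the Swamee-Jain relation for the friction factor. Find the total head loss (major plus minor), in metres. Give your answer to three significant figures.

V = 4Q/(πD²) = 2.738 m/s; V²/2g = 0.3820 m
Re = 3.11×10^5, ε/D = 7.39×10^-4 → f = 0.01954 (Swamee-Jain)
Major: h_f = f(L/D)·V²/2g = 0.01954·3705·0.3820 = 27.65 m
Minor: ΣK = 6.99; h_m = ΣK·V²/2g = 2.670 m
Total H_L = 27.65 + 2.670 = 30.32 m

H_L ≈ 30.3 m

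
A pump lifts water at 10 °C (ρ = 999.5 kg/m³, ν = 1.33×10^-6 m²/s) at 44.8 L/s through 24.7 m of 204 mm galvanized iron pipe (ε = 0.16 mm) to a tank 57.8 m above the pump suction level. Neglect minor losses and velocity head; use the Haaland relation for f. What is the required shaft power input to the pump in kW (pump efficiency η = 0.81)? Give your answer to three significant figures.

V = 4Q/(πD²) = 1.371 m/s; Re = 2.10×10^5; ε/D = 7.84×10^-4; f = 0.01994
h_f = f(L/D)V²/2g = 0.2312 m
Total head H = z + h_f = 57.8 + 0.2312 = 58.03 m
P_hyd = ρgQH = 999.5·9.81·0.0448·58.03 = 25.49 kW
P_shaft = P_hyd/η = 25.49/0.81 = 31.47 kW

P_shaft ≈ 31.5 kW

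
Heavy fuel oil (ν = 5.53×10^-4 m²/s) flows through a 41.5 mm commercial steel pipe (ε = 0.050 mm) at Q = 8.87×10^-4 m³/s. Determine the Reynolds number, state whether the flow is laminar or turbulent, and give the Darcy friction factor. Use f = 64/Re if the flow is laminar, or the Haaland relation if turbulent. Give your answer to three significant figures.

Re ≈ 49.2; laminar; f = 64/Re ≈ 1.30

V = 4Q/(πD²) = 0.6557 m/s
Re = VD/ν = 0.6557·0.0415/5.53×10^-4 = 49.2
Re < 2300 → laminar → f = 64/Re = 1.301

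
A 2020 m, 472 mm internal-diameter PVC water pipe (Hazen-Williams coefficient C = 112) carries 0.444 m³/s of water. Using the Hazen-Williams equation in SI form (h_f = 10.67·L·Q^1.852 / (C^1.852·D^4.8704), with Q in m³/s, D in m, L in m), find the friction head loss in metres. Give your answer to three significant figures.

h_f ≈ 29.7 m

h_f = 10.67·2020·0.444^1.852 / (112^1.852·0.472^4.8704) = 29.74 m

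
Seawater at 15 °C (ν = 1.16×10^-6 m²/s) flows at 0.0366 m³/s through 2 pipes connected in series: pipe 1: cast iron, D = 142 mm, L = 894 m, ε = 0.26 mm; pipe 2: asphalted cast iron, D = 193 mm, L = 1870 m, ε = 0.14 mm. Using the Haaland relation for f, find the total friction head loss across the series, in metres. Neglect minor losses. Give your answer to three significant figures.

H ≈ 55.5 m

Pipe 1: V = 2.311 m/s, Re = 2.83×10^5, ε/D = 0.00183, f = 0.02352, h_1 = f(L/D)V²/2g = 40.31 m
Pipe 2: V = 1.251 m/s, Re = 2.08×10^5, ε/D = 7.25×10^-4, f = 0.01969, h_2 = f(L/D)V²/2g = 15.22 m
Series → Q common, losses add: H = Σh = 55.53 m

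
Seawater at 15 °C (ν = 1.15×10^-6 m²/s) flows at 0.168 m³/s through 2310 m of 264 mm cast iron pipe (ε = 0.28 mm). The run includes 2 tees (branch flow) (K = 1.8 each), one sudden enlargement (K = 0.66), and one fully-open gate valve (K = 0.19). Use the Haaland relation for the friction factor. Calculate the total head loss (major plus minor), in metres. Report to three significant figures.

V = 4Q/(πD²) = 3.069 m/s; V²/2g = 0.4801 m
Re = 7.05×10^5, ε/D = 0.00106 → f = 0.02032 (Haaland)
Major: h_f = f(L/D)·V²/2g = 0.02032·8750·0.4801 = 85.36 m
Minor: ΣK = 4.45; h_m = ΣK·V²/2g = 2.136 m
Total H_L = 85.36 + 2.136 = 87.49 m

H_L ≈ 87.5 m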